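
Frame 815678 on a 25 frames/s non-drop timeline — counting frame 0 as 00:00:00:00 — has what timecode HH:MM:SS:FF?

815678 ÷ 25 = 32627 full seconds, remainder 3 frames.
32627 s = 9 h 3 min 47 s.
Timecode: 09:03:47:03.

09:03:47:03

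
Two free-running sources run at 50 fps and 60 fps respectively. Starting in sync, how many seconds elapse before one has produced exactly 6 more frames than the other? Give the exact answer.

The gap grows by |60 − 50| = 10 frames per second.
Time for a 6-frame gap: 6 ÷ (10) = 0.6 s.

0.6 seconds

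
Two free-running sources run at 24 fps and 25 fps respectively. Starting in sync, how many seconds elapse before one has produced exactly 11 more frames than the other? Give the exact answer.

The gap grows by |25 − 24| = 1 frame per second.
Time for a 11-frame gap: 11 ÷ (1) = 11 s.

11 seconds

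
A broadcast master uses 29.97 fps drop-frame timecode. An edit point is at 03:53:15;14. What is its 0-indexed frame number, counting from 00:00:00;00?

419444

Complete 10-minute blocks: 23, each 17982 frames → 413586.
Remaining 3 whole minutes in the current block: 1800 + 2 × 1798 = 5396 frames.
Within the current minute: 15 × 30 + 14 − 2 = 462 (labels ;00/;01 skipped at this minute). Total = 413586 + 5396 + 462 = 419444.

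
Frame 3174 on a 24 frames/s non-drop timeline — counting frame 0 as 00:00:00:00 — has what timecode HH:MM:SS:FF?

3174 ÷ 24 = 132 full seconds, remainder 6 frames.
132 s = 0 h 2 min 12 s.
Timecode: 00:02:12:06.

00:02:12:06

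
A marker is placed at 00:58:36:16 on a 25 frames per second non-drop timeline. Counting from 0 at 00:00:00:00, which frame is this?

Total seconds to the label: (0 × 3600 + 58 × 60 + 36) = 3516.
Frame index = 3516 × 25 + 16 = 87916.

frame 87916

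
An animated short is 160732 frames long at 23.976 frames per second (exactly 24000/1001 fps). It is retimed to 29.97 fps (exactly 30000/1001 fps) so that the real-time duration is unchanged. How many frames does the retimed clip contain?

200915 frames

Frames at target rate = 160732 × (30000/1001) / (24000/1001) = 200915.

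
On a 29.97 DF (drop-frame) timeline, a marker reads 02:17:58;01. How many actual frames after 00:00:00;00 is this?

248093

As if non-drop at 30 labels/s: (2 × 3600 + 17 × 60 + 58) × 30 + 1 = 248341.
Minute boundaries passed: 137; those not divisible by 10: 137 − 13 = 124; dropped labels = 2 × 124 = 248.
Actual frame index = 248341 − 248 = 248093.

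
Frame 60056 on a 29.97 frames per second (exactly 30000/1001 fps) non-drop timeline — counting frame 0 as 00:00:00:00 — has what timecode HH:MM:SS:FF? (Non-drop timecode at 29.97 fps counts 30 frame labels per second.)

00:33:21:26

60056 ÷ 30 = 2001 full seconds, remainder 26 frames.
2001 s = 0 h 33 min 21 s.
Timecode: 00:33:21:26.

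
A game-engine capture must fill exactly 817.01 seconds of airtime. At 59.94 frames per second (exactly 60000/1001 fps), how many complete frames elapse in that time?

48971 frames

Frames = 817.01 × 60000/1001 = 49020600/1001 ≈ 48971.6284.
Complete frames: 48971.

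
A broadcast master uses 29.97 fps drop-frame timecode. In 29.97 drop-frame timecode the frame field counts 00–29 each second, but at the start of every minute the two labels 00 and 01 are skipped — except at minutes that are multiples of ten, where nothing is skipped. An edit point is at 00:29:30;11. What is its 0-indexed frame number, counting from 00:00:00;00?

Complete 10-minute blocks: 2, each 17982 frames → 35964.
Remaining 9 whole minutes in the current block: 1800 + 8 × 1798 = 16184 frames.
Within the current minute: 30 × 30 + 11 − 2 = 909 (labels ;00/;01 skipped at this minute). Total = 35964 + 16184 + 909 = 53057.

53057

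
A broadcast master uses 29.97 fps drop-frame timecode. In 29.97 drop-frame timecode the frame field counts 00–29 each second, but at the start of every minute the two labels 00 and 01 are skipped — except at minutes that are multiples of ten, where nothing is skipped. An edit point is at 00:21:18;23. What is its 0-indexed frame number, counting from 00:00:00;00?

As if non-drop at 30 labels/s: (0 × 3600 + 21 × 60 + 18) × 30 + 23 = 38363.
Minute boundaries passed: 21; those not divisible by 10: 21 − 2 = 19; dropped labels = 2 × 19 = 38.
Actual frame index = 38363 − 38 = 38325.

38325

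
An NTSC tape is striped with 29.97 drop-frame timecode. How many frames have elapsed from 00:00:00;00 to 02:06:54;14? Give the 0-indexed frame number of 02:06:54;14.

228206

As if non-drop at 30 labels/s: (2 × 3600 + 6 × 60 + 54) × 30 + 14 = 228434.
Minute boundaries passed: 126; those not divisible by 10: 126 − 12 = 114; dropped labels = 2 × 114 = 228.
Actual frame index = 228434 − 228 = 228206.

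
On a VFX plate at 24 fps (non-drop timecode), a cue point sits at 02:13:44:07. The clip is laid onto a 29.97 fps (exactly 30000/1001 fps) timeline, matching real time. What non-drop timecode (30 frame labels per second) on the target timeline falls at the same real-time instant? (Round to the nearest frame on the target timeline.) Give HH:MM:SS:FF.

02:13:36:08

Source frame index: (2×3600 + 13×60 + 44) × 24 + 7 = 192583.
Real time: 192583 / (24) = 192583/24 s.
Target frame: (192583/24) × (30000/1001) = 240728750/1001 ≈ 240488.262 → 240488.
At 30 labels/s: frame 240488 → 02:13:36:08.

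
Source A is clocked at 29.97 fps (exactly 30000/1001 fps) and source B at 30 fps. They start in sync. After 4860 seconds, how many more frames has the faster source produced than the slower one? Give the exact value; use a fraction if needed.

145800/1001 frames

A emits 30000/1001 × 4860 = 145800000/1001 frames; B emits 30 × 4860 = 145800.
Difference = 145800/1001 frames (≈ 145.6543); B is ahead of A.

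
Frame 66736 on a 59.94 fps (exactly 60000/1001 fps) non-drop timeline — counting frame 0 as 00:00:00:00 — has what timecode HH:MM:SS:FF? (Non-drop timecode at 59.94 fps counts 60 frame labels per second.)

00:18:32:16

66736 ÷ 60 = 1112 full seconds, remainder 16 frames.
1112 s = 0 h 18 min 32 s.
Timecode: 00:18:32:16.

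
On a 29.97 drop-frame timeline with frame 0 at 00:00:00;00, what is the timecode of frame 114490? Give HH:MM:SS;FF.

Ten DF minutes hold 17982 frames, so frame 114490 lies in block 6 (frames 107892–125873) with 6598 frames into that block.
The block's first minute is 1800 frames and the rest 1798 each; 6598 frames reaches minute 3, so 6 × 18 + 3 × 2 = 114 labels have been skipped so far.
Adding those back, label number 114490 + 114 = 114604 at 30 labels/s is 3820 s + 4 f = 1 h 3 min 40 s frame 4, i.e. 01:03:40;04.

01:03:40;04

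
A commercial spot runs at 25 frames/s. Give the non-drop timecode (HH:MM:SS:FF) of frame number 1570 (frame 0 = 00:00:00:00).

1570 ÷ 25 = 62 full seconds, remainder 20 frames.
62 s = 0 h 1 min 2 s.
Timecode: 00:01:02:20.

00:01:02:20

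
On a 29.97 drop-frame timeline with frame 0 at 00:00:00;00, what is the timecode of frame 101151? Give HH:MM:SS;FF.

00:56:15;03

Each 10-minute DF block holds 10 × 60 × 30 − 9 × 2 = 17982 frames. 101151 ÷ 17982 → 5 full blocks, remainder 11241.
Within the partial block the first minute is 1800 frames and each further minute 1798, so 6 further minute boundaries passed. Total skipped labels = 18 × 5 + 2 × 6 = 102.
Non-drop label index = 101151 + 102 = 101253; at 30 labels/s that is 00:56:15:03, i.e. DF 00:56:15;03.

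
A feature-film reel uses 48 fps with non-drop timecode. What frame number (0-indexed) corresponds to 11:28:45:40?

1983640

Total seconds to the label: (11 × 3600 + 28 × 60 + 45) = 41325.
Frame index = 41325 × 48 + 40 = 1983640.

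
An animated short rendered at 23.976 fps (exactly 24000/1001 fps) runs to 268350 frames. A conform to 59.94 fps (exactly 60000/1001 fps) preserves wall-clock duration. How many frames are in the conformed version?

670875 frames

Target frames = source frames × (target rate / source rate) = 268350 × (60000/1001)/(24000/1001) = 268350 × 5/2 = 670875.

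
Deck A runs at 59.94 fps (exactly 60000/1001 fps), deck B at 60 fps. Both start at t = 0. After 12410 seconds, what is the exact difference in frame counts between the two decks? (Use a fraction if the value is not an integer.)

A emits 60000/1001 × 12410 = 744600000/1001 frames; B emits 60 × 12410 = 744600.
Difference = 744600/1001 frames (≈ 743.8561); B is ahead of A.

744600/1001 frames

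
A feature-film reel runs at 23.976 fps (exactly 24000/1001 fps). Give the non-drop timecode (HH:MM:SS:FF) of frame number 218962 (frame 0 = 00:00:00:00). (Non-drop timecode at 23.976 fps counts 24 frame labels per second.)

02:32:03:10

218962 ÷ 24 = 9123 full seconds, remainder 10 frames.
9123 s = 2 h 32 min 3 s.
Timecode: 02:32:03:10.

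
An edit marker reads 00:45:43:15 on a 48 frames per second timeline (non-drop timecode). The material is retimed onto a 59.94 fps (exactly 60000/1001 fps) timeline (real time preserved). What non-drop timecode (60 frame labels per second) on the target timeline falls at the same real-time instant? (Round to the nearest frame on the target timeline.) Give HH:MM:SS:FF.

00:45:40:34

Source frame index: (0×3600 + 45×60 + 43) × 48 + 15 = 131679.
Real time: 131679 / (48) = 43893/16 s.
Target frame: (43893/16) × (60000/1001) = 164598750/1001 ≈ 164434.316 → 164434.
At 60 labels/s: frame 164434 → 00:45:40:34.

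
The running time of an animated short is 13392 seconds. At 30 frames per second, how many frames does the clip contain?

Frames = 13392 × 30 = 401760.

401760 frames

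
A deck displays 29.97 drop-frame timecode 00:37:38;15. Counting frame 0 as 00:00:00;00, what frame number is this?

67687

As if non-drop at 30 labels/s: (0 × 3600 + 37 × 60 + 38) × 30 + 15 = 67755.
Minute boundaries passed: 37; those not divisible by 10: 37 − 3 = 34; dropped labels = 2 × 34 = 68.
Actual frame index = 67755 − 68 = 67687.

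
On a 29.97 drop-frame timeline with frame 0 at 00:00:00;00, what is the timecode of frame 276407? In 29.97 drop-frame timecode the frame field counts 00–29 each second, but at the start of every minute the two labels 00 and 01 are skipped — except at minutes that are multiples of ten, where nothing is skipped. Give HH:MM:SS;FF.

02:33:42;23

Each 10-minute DF block holds 10 × 60 × 30 − 9 × 2 = 17982 frames. 276407 ÷ 17982 → 15 full blocks, remainder 6677.
Within the partial block the first minute is 1800 frames and each further minute 1798, so 3 further minute boundaries passed. Total skipped labels = 18 × 15 + 2 × 3 = 276.
Non-drop label index = 276407 + 276 = 276683; at 30 labels/s that is 02:33:42:23, i.e. DF 02:33:42;23.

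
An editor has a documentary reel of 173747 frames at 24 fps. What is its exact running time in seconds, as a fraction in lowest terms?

173747/24 seconds

Running time = 173747 ÷ (24) = 173747 × 1/24 = 173747/24 s.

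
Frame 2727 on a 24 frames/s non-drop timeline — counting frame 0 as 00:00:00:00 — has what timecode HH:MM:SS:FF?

00:01:53:15

2727 ÷ 24 = 113 full seconds, remainder 15 frames.
113 s = 0 h 1 min 53 s.
Timecode: 00:01:53:15.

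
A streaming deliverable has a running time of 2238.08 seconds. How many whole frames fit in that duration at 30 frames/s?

Frames = 2238.08 × 30 = 335712/5 ≈ 67142.4000.
Complete frames: 67142.

67142 frames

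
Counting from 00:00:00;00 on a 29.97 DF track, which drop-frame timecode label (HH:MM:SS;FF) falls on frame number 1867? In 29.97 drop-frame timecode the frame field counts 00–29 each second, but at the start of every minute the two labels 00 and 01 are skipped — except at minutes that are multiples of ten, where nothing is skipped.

Ten DF minutes hold 17982 frames, so frame 1867 lies in block 0 (frames 0–17981) with 1867 frames into that block.
The block's first minute is 1800 frames and the rest 1798 each; 1867 frames reaches minute 1, so 0 × 18 + 1 × 2 = 2 labels have been skipped so far.
Adding those back, label number 1867 + 2 = 1869 at 30 labels/s is 62 s + 9 f = 0 h 1 min 2 s frame 9, i.e. 00:01:02;09.

00:01:02;09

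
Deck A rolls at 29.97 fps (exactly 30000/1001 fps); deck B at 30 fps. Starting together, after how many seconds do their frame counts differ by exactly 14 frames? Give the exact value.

7007/15 seconds

The gap grows by |30 − 30000/1001| = 30/1001 frames per second.
Time for a 14-frame gap: 14 ÷ (30/1001) = 7007/15 s.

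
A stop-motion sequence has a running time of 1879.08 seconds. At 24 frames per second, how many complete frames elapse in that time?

45097 frames

Frames = 1879.08 × 24 = 1127448/25 ≈ 45097.9200.
Complete frames: 45097.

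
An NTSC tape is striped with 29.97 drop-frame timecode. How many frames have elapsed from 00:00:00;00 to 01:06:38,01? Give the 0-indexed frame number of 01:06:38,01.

119821

Complete 10-minute blocks: 6, each 17982 frames → 107892.
Remaining 6 whole minutes in the current block: 1800 + 5 × 1798 = 10790 frames.
Within the current minute: 38 × 30 + 1 − 2 = 1139 (labels ;00/;01 skipped at this minute). Total = 107892 + 10790 + 1139 = 119821.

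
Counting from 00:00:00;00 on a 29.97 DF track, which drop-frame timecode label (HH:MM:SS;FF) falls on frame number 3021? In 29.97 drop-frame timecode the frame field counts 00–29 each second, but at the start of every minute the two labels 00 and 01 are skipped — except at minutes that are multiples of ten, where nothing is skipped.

00:01:40;23

Each 10-minute DF block holds 10 × 60 × 30 − 9 × 2 = 17982 frames. 3021 ÷ 17982 → 0 full blocks, remainder 3021.
Within the partial block the first minute is 1800 frames and each further minute 1798, so 1 further minute boundary passed. Total skipped labels = 18 × 0 + 2 × 1 = 2.
Non-drop label index = 3021 + 2 = 3023; at 30 labels/s that is 00:01:40:23, i.e. DF 00:01:40;23.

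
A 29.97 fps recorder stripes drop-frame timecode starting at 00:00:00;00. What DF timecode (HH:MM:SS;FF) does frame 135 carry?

Ten DF minutes hold 17982 frames, so frame 135 lies in block 0 (frames 0–17981) with 135 frames into that block.
The block's first minute is 1800 frames and the rest 1798 each; 135 frames reaches minute 0, so 0 × 18 + 0 × 2 = 0 labels have been skipped so far.
Adding those back, label number 135 + 0 = 135 at 30 labels/s is 4 s + 15 f = 0 h 0 min 4 s frame 15, i.e. 00:00:04;15.

00:00:04;15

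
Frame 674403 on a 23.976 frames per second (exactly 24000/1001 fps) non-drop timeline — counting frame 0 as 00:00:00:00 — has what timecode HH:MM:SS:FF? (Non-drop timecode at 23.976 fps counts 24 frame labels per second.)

674403 ÷ 24 = 28100 full seconds, remainder 3 frames.
28100 s = 7 h 48 min 20 s.
Timecode: 07:48:20:03.

07:48:20:03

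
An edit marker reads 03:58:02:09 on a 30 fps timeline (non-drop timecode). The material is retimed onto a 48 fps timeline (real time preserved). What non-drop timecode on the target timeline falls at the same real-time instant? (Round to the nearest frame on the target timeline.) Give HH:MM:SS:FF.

Source frame index: (3×3600 + 58×60 + 2) × 30 + 9 = 428469.
Real time: 428469 / (30) = 142823/10 s.
Target frame: (142823/10) × (48) = 3427752/5 ≈ 685550.400 → 685550.
At 48 labels/s: frame 685550 → 03:58:02:14.

03:58:02:14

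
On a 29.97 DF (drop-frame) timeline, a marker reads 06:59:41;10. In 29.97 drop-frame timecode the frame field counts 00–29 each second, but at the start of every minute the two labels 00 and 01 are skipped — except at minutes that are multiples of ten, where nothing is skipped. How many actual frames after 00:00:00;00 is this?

754684

As if non-drop at 30 labels/s: (6 × 3600 + 59 × 60 + 41) × 30 + 10 = 755440.
Minute boundaries passed: 419; those not divisible by 10: 419 − 41 = 378; dropped labels = 2 × 378 = 756.
Actual frame index = 755440 − 756 = 754684.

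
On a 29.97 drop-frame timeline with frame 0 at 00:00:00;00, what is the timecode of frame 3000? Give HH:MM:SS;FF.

Each 10-minute DF block holds 10 × 60 × 30 − 9 × 2 = 17982 frames. 3000 ÷ 17982 → 0 full blocks, remainder 3000.
Within the partial block the first minute is 1800 frames and each further minute 1798, so 1 further minute boundary passed. Total skipped labels = 18 × 0 + 2 × 1 = 2.
Non-drop label index = 3000 + 2 = 3002; at 30 labels/s that is 00:01:40:02, i.e. DF 00:01:40;02.

00:01:40;02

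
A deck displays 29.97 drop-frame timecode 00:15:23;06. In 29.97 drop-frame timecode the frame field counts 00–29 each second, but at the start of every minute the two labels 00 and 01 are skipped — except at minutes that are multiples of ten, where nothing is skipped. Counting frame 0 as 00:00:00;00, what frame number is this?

Complete 10-minute blocks: 1, each 17982 frames → 17982.
Remaining 5 whole minutes in the current block: 1800 + 4 × 1798 = 8992 frames.
Within the current minute: 23 × 30 + 6 − 2 = 694 (labels ;00/;01 skipped at this minute). Total = 17982 + 8992 + 694 = 27668.

27668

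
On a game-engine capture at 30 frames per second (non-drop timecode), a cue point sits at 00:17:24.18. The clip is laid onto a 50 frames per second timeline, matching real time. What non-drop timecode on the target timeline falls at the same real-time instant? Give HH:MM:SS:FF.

00:17:24:30

Source frame index: (0×3600 + 17×60 + 24) × 30 + 18 = 31338.
Real time: 31338 / (30) = 5223/5 s.
Target frame: (5223/5) × (50) = 52230.
At 50 labels/s: frame 52230 → 00:17:24:30.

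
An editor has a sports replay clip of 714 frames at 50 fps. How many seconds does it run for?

Running time = 714 / (50) = 14.28 s.

14.28 seconds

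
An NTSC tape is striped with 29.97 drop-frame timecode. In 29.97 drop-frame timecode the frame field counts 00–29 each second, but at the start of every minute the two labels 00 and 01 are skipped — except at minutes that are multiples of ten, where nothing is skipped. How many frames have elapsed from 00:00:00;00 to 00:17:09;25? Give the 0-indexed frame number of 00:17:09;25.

30863

As if non-drop at 30 labels/s: (0 × 3600 + 17 × 60 + 9) × 30 + 25 = 30895.
Minute boundaries passed: 17; those not divisible by 10: 17 − 1 = 16; dropped labels = 2 × 16 = 32.
Actual frame index = 30895 − 32 = 30863.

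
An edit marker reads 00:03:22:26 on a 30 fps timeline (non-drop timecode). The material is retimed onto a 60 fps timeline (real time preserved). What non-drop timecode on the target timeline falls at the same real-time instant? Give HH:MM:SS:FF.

Source frame index: (0×3600 + 3×60 + 22) × 30 + 26 = 6086.
Real time: 6086 / (30) = 3043/15 s.
Target frame: (3043/15) × (60) = 12172.
At 60 labels/s: frame 12172 → 00:03:22:52.

00:03:22:52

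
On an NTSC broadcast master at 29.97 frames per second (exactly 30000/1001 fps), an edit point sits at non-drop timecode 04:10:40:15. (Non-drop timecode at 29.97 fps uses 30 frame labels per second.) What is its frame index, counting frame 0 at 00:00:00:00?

frame 451215

Total seconds to the label: (4 × 3600 + 10 × 60 + 40) = 15040.
Frame index = 15040 × 30 + 15 = 451215.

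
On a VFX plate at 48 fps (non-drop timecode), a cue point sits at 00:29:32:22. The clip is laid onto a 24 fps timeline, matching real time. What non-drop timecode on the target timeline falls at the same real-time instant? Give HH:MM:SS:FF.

Source frame index: (0×3600 + 29×60 + 32) × 48 + 22 = 85078.
Real time: 85078 / (48) = 42539/24 s.
Target frame: (42539/24) × (24) = 42539.
At 24 labels/s: frame 42539 → 00:29:32:11.

00:29:32:11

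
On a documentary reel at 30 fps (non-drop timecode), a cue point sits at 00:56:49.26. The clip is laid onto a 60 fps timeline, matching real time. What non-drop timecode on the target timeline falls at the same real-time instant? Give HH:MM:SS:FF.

00:56:49:52

Source frame index: (0×3600 + 56×60 + 49) × 30 + 26 = 102296.
Real time: 102296 / (30) = 51148/15 s.
Target frame: (51148/15) × (60) = 204592.
At 60 labels/s: frame 204592 → 00:56:49:52.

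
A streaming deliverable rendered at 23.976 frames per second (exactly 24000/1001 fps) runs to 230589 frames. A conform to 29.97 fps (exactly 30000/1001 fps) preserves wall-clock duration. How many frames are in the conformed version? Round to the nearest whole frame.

288236 frames

Frames at target rate = 230589 × (30000/1001) / (24000/1001) = 1152945/4 ≈ 288236.250.
Nearest whole frame: 288236.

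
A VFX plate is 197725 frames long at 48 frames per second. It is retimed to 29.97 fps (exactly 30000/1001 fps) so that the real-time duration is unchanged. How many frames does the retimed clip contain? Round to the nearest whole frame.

123455 frames

Frames at target rate = 197725 × (30000/1001) / (48) = 11234375/91 ≈ 123454.670.
Nearest whole frame: 123455.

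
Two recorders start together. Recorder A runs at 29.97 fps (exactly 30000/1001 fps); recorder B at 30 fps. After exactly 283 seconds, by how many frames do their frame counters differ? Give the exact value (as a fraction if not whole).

8490/1001 frames

A emits 30000/1001 × 283 = 8490000/1001 frames; B emits 30 × 283 = 8490.
Difference = 8490/1001 frames (≈ 8.4815); B is ahead of A.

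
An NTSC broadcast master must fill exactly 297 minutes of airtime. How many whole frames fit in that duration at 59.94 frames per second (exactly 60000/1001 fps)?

1068131 frames

297 min = 17820 s.
Frames = 17820 × 60000/1001 = 97200000/91 ≈ 1068131.8681.
Complete frames: 1068131.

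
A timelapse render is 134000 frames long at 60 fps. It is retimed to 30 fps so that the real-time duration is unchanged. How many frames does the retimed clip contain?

Frames at target rate = 134000 × (30) / (60) = 67000.

67000 frames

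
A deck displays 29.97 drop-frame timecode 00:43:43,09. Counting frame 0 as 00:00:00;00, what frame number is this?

78621

As if non-drop at 30 labels/s: (0 × 3600 + 43 × 60 + 43) × 30 + 9 = 78699.
Minute boundaries passed: 43; those not divisible by 10: 43 − 4 = 39; dropped labels = 2 × 39 = 78.
Actual frame index = 78699 − 78 = 78621.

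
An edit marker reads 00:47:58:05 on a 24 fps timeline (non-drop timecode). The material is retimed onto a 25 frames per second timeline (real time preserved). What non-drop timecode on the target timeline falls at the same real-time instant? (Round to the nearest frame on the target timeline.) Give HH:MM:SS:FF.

Source frame index: (0×3600 + 47×60 + 58) × 24 + 5 = 69077.
Real time: 69077 / (24) = 69077/24 s.
Target frame: (69077/24) × (25) = 1726925/24 ≈ 71955.208 → 71955.
At 25 labels/s: frame 71955 → 00:47:58:05.

00:47:58:05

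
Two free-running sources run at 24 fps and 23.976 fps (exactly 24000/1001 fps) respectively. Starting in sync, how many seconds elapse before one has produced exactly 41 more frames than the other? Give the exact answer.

41041/24 seconds

The gap grows by |24000/1001 − 24| = 24/1001 frames per second.
Time for a 41-frame gap: 41 ÷ (24/1001) = 41041/24 s.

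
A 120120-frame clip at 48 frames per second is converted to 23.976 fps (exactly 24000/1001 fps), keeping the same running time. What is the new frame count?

60000 frames

Target frames = source frames × (target rate / source rate) = 120120 × (24000/1001)/(48) = 120120 × 500/1001 = 60000.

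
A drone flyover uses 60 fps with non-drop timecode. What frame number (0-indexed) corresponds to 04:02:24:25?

Total seconds to the label: (4 × 3600 + 2 × 60 + 24) = 14544.
Frame index = 14544 × 60 + 25 = 872665.

872665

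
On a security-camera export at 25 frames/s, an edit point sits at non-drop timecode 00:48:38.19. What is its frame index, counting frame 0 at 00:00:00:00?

frame 72969

Total seconds to the label: (0 × 3600 + 48 × 60 + 38) = 2918.
Frame index = 2918 × 25 + 19 = 72969.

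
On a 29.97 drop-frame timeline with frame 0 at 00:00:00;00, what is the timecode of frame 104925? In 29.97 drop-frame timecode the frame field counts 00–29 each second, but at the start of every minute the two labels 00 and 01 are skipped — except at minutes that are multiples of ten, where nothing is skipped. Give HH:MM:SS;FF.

00:58:21;01

Ten DF minutes hold 17982 frames, so frame 104925 lies in block 5 (frames 89910–107891) with 15015 frames into that block.
The block's first minute is 1800 frames and the rest 1798 each; 15015 frames reaches minute 8, so 5 × 18 + 8 × 2 = 106 labels have been skipped so far.
Adding those back, label number 104925 + 106 = 105031 at 30 labels/s is 3501 s + 1 f = 0 h 58 min 21 s frame 1, i.e. 00:58:21;01.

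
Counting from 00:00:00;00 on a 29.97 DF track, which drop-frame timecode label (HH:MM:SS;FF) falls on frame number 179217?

Ten DF minutes hold 17982 frames, so frame 179217 lies in block 9 (frames 161838–179819) with 17379 frames into that block.
The block's first minute is 1800 frames and the rest 1798 each; 17379 frames reaches minute 9, so 9 × 18 + 9 × 2 = 180 labels have been skipped so far.
Adding those back, label number 179217 + 180 = 179397 at 30 labels/s is 5979 s + 27 f = 1 h 39 min 39 s frame 27, i.e. 01:39:39;27.

01:39:39;27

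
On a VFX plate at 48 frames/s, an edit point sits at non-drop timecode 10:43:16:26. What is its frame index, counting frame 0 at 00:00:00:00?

Total seconds to the label: (10 × 3600 + 43 × 60 + 16) = 38596.
Frame index = 38596 × 48 + 26 = 1852634.

1852634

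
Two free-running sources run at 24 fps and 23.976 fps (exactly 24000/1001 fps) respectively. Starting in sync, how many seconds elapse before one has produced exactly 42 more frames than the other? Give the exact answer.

1751.75 seconds

The gap grows by |24000/1001 − 24| = 24/1001 frames per second.
Time for a 42-frame gap: 42 ÷ (24/1001) = 1751.75 s.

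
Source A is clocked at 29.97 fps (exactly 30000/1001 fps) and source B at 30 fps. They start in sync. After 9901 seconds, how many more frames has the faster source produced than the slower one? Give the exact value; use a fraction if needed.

A emits 30000/1001 × 9901 = 297030000/1001 frames; B emits 30 × 9901 = 297030.
Difference = 297030/1001 frames (≈ 296.7333); B is ahead of A.

297030/1001 frames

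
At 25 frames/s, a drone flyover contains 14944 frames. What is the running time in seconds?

Running time = 14944 / (25) = 597.76 s.

597.76 seconds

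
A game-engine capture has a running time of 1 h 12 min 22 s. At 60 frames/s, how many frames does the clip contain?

260520 frames

1 h 12 min 22 s = 4342 s.
Frames = 4342 × 60 = 260520.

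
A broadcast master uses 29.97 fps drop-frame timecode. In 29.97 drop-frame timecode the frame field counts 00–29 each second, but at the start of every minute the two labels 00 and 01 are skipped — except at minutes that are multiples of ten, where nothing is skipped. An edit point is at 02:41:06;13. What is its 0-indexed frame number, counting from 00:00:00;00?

As if non-drop at 30 labels/s: (2 × 3600 + 41 × 60 + 6) × 30 + 13 = 289993.
Minute boundaries passed: 161; those not divisible by 10: 161 − 16 = 145; dropped labels = 2 × 145 = 290.
Actual frame index = 289993 − 290 = 289703.

289703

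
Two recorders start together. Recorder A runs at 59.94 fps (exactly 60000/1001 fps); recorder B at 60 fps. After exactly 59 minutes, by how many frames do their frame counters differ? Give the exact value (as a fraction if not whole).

59 min = 3540 s.
A emits 60000/1001 × 3540 = 212400000/1001 frames; B emits 60 × 3540 = 212400.
Difference = 212400/1001 frames (≈ 212.1878); B is ahead of A.

212400/1001 frames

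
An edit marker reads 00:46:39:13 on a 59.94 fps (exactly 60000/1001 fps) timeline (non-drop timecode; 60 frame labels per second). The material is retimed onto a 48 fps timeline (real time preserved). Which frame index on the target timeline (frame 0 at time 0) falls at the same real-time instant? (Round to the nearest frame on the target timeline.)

frame 134497

Source frame index: (0×3600 + 46×60 + 39) × 60 + 13 = 167953.
Real time: 167953 / (60000/1001) = 168120953/60000 s.
Target frame: (168120953/60000) × (48) = 168120953/1250 ≈ 134496.762 → 134497.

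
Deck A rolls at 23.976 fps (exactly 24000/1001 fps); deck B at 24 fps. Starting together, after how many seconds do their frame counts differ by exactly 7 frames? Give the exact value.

The gap grows by |24 − 24000/1001| = 24/1001 frames per second.
Time for a 7-frame gap: 7 ÷ (24/1001) = 7007/24 s.

7007/24 seconds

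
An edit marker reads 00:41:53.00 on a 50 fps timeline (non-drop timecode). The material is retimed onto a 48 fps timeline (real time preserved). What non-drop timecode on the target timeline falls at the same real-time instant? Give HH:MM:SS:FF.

Source frame index: (0×3600 + 41×60 + 53) × 50 + 0 = 125650.
Real time: 125650 / (50) = 2513 s.
Target frame: (2513) × (48) = 120624.
At 48 labels/s: frame 120624 → 00:41:53:00.

00:41:53:00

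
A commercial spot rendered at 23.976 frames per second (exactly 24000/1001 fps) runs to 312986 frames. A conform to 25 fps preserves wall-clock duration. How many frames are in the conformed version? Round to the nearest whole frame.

Frames at target rate = 312986 × (25) / (24000/1001) = 156649493/480 ≈ 326353.110.
Nearest whole frame: 326353.

326353 frames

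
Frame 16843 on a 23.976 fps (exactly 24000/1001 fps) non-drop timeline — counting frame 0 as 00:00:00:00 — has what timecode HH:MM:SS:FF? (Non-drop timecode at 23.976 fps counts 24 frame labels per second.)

16843 ÷ 24 = 701 full seconds, remainder 19 frames.
701 s = 0 h 11 min 41 s.
Timecode: 00:11:41:19.

00:11:41:19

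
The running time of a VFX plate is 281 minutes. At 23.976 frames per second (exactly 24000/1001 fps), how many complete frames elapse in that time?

404235 frames

281 min = 16860 s.
Frames = 16860 × 24000/1001 = 404640000/1001 ≈ 404235.7642.
Complete frames: 404235.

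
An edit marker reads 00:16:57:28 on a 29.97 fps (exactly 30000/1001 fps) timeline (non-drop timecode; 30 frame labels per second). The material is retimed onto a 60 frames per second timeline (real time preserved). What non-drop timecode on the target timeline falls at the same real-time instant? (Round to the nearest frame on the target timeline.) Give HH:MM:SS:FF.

Source frame index: (0×3600 + 16×60 + 57) × 30 + 28 = 30538.
Real time: 30538 / (30000/1001) = 15284269/15000 s.
Target frame: (15284269/15000) × (60) = 15284269/250 ≈ 61137.076 → 61137.
At 60 labels/s: frame 61137 → 00:16:58:57.

00:16:58:57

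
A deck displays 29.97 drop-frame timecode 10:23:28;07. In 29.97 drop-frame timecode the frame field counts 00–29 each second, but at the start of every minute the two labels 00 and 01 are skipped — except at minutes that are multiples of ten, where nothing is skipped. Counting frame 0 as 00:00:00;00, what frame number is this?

1121125

As if non-drop at 30 labels/s: (10 × 3600 + 23 × 60 + 28) × 30 + 7 = 1122247.
Minute boundaries passed: 623; those not divisible by 10: 623 − 62 = 561; dropped labels = 2 × 561 = 1122.
Actual frame index = 1122247 − 1122 = 1121125.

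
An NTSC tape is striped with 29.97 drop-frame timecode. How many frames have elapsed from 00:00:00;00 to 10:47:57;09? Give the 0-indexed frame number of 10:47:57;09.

1165153

Complete 10-minute blocks: 64, each 17982 frames → 1150848.
Remaining 7 whole minutes in the current block: 1800 + 6 × 1798 = 12588 frames.
Within the current minute: 57 × 30 + 9 − 2 = 1717 (labels ;00/;01 skipped at this minute). Total = 1150848 + 12588 + 1717 = 1165153.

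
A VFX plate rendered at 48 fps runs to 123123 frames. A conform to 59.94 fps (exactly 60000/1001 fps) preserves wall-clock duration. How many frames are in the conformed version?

Target frames = source frames × (target rate / source rate) = 123123 × (60000/1001)/(48) = 123123 × 1250/1001 = 153750.

153750 frames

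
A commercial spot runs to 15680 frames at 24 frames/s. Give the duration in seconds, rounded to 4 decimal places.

653.3333 seconds

Running time = 15680 × 1/24 = 1960/3 s ≈ 653.3333 s.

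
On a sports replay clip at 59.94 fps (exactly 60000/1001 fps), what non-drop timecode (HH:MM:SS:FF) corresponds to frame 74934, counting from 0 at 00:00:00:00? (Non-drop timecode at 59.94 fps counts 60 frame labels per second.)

74934 ÷ 60 = 1248 full seconds, remainder 54 frames.
1248 s = 0 h 20 min 48 s.
Timecode: 00:20:48:54.

00:20:48:54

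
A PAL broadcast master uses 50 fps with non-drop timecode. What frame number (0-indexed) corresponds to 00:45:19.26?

Total seconds to the label: (0 × 3600 + 45 × 60 + 19) = 2719.
Frame index = 2719 × 50 + 26 = 135976.

frame 135976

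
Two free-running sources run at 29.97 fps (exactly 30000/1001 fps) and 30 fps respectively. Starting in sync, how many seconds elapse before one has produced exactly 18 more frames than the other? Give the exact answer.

600.6 seconds

The gap grows by |30 − 30000/1001| = 30/1001 frames per second.
Time for a 18-frame gap: 18 ÷ (30/1001) = 600.6 s.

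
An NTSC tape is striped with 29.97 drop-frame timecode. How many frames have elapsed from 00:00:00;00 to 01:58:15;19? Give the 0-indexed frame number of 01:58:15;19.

212655

As if non-drop at 30 labels/s: (1 × 3600 + 58 × 60 + 15) × 30 + 19 = 212869.
Minute boundaries passed: 118; those not divisible by 10: 118 − 11 = 107; dropped labels = 2 × 107 = 214.
Actual frame index = 212869 − 214 = 212655.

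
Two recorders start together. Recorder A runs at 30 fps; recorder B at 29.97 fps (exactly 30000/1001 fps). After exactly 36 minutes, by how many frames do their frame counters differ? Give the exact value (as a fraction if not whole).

64800/1001 frames

36 min = 2160 s.
A emits 30 × 2160 = 64800 frames; B emits 30000/1001 × 2160 = 64800000/1001.
Difference = 64800/1001 frames (≈ 64.7353); B is behind A.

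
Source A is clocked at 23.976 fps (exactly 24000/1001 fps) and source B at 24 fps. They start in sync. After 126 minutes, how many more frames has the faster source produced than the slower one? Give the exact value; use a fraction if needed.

25920/143 frames

126 min = 7560 s.
A emits 24000/1001 × 7560 = 25920000/143 frames; B emits 24 × 7560 = 181440.
Difference = 25920/143 frames (≈ 181.2587); B is ahead of A.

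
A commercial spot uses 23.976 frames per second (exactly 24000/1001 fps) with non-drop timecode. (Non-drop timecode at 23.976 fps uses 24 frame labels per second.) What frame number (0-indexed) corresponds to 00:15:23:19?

Total seconds to the label: (0 × 3600 + 15 × 60 + 23) = 923.
Frame index = 923 × 24 + 19 = 22171.

22171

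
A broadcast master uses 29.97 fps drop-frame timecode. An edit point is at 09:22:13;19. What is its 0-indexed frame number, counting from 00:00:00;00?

1010997

Complete 10-minute blocks: 56, each 17982 frames → 1006992.
Remaining 2 whole minutes in the current block: 1800 + 1 × 1798 = 3598 frames.
Within the current minute: 13 × 30 + 19 − 2 = 407 (labels ;00/;01 skipped at this minute). Total = 1006992 + 3598 + 407 = 1010997.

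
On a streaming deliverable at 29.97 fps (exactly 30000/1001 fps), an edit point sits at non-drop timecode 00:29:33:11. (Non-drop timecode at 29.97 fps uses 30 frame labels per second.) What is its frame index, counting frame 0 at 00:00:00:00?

frame 53201

Total seconds to the label: (0 × 3600 + 29 × 60 + 33) = 1773.
Frame index = 1773 × 30 + 11 = 53201.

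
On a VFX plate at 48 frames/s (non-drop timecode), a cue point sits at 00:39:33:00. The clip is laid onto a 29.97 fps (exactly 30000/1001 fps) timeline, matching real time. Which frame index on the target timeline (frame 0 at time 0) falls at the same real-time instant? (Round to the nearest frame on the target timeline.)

Source frame index: (0×3600 + 39×60 + 33) × 48 + 0 = 113904.
Real time: 113904 / (48) = 2373 s.
Target frame: (2373) × (30000/1001) = 10170000/143 ≈ 71118.881 → 71119.

frame 71119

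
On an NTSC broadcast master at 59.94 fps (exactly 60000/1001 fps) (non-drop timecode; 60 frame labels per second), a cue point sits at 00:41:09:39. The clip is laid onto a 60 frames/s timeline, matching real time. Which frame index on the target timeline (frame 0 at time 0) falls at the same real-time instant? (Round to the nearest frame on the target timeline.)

Source frame index: (0×3600 + 41×60 + 9) × 60 + 39 = 148179.
Real time: 148179 / (60000/1001) = 49442393/20000 s.
Target frame: (49442393/20000) × (60) = 148327179/1000 ≈ 148327.179 → 148327.

frame 148327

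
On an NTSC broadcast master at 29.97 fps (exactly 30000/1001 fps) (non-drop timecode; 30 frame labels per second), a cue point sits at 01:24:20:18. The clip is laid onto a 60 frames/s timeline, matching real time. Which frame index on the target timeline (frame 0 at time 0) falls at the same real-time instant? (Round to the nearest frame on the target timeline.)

Source frame index: (1×3600 + 24×60 + 20) × 30 + 18 = 151818.
Real time: 151818 / (30000/1001) = 25328303/5000 s.
Target frame: (25328303/5000) × (60) = 75984909/250 ≈ 303939.636 → 303940.

frame 303940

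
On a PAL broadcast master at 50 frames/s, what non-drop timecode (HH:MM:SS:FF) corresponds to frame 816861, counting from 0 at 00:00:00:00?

04:32:17:11

816861 ÷ 50 = 16337 full seconds, remainder 11 frames.
16337 s = 4 h 32 min 17 s.
Timecode: 04:32:17:11.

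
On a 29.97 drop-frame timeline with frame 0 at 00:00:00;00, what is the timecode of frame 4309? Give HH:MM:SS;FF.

Ten DF minutes hold 17982 frames, so frame 4309 lies in block 0 (frames 0–17981) with 4309 frames into that block.
The block's first minute is 1800 frames and the rest 1798 each; 4309 frames reaches minute 2, so 0 × 18 + 2 × 2 = 4 labels have been skipped so far.
Adding those back, label number 4309 + 4 = 4313 at 30 labels/s is 143 s + 23 f = 0 h 2 min 23 s frame 23, i.e. 00:02:23;23.

00:02:23;23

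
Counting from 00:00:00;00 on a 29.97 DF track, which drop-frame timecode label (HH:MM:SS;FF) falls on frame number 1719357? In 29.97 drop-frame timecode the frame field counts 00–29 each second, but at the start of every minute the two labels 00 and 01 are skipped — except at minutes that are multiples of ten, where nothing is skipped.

15:56:09;09

Each 10-minute DF block holds 10 × 60 × 30 − 9 × 2 = 17982 frames. 1719357 ÷ 17982 → 95 full blocks, remainder 11067.
Within the partial block the first minute is 1800 frames and each further minute 1798, so 6 further minute boundaries passed. Total skipped labels = 18 × 95 + 2 × 6 = 1722.
Non-drop label index = 1719357 + 1722 = 1721079; at 30 labels/s that is 15:56:09:09, i.e. DF 15:56:09;09.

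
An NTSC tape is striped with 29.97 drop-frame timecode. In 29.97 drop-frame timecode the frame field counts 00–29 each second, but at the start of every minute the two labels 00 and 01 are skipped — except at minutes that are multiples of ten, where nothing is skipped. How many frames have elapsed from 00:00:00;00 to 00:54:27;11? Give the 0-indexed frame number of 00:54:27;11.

97923

Complete 10-minute blocks: 5, each 17982 frames → 89910.
Remaining 4 whole minutes in the current block: 1800 + 3 × 1798 = 7194 frames.
Within the current minute: 27 × 30 + 11 − 2 = 819 (labels ;00/;01 skipped at this minute). Total = 89910 + 7194 + 819 = 97923.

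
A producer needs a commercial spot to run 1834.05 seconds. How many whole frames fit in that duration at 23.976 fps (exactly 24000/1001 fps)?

Frames = 1834.05 × 24000/1001 = 44017200/1001 ≈ 43973.2268.
Complete frames: 43973.

43973 frames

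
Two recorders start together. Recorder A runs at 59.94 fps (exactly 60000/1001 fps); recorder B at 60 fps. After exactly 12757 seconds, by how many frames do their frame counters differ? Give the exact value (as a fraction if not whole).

A emits 60000/1001 × 12757 = 765420000/1001 frames; B emits 60 × 12757 = 765420.
Difference = 765420/1001 frames (≈ 764.6553); B is ahead of A.

765420/1001 frames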